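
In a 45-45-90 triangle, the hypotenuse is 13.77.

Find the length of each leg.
In a 45-45-90 triangle hypotenuse = leg·√2, so leg = hypotenuse/√2.
Leg = 13.77/√2 ≈ 13.77/1.41421 ≈ 9.73686

Each leg = 9.737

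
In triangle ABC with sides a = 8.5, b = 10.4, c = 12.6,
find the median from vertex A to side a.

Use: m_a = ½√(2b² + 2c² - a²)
m_a = ½√(2·10.4² + 2·12.6² − 8.5²) = ½√(2·108.16 + 2·158.76 − 72.25) = ½√(216.32 + 317.52 − 72.25) = ½√461.59
√461.59 ≈ 21.4846, so m_a ≈ 10.7423

m_a = 10.74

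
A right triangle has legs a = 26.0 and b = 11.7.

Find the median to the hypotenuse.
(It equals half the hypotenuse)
Hypotenuse c = √(a² + b²) = √(676 + 136.89) = √812.89 ≈ 28.5112
Median to hypotenuse = c/2 ≈ 28.5112/2 ≈ 14.2556

Median = 14.26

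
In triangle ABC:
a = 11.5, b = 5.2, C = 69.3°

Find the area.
Two sides and the included angle (SAS): A = ½·a·b·sin(C) = ½·11.5·5.2·sin(69.3°)
sin(69.3°) ≈ 0.935444
A ≈ ½·59.8·0.935444 = 29.9·0.935444 ≈ 27.9698

Area = 27.97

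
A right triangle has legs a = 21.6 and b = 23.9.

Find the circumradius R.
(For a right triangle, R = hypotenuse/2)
Hypotenuse c = √(a² + b²) = √(466.56 + 571.21) = √1037.77 ≈ 32.2144
R = c/2 ≈ 32.2144/2 ≈ 16.1072

R = 16.11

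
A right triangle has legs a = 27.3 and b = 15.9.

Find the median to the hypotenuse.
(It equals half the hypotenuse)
Hypotenuse c = √(a² + b²) = √(745.29 + 252.81) = √998.1 ≈ 31.5927
Median to hypotenuse = c/2 ≈ 31.5927/2 ≈ 15.7964

Median = 15.8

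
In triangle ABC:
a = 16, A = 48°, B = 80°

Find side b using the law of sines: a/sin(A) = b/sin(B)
a/sin(A) = b/sin(B)  ⇒  b = a·sin(B)/sin(A) = 16·sin(80°)/sin(48°)
sin(80°) ≈ 0.984808, sin(48°) ≈ 0.743145
b ≈ 16·0.984808/0.743145 ≈ 15.7569/0.743145 ≈ 21.203

b = 21.2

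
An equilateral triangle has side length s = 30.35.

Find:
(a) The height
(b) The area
(a) The height splits the triangle into two 30-60-90 halves: h = s·√3/2 = 30.35·1.73205/2 ≈ 52.5677/2 ≈ 26.2839
(b) Area = (√3/4)·s² = (√3/4)·30.35² = (√3/4)·921.1225 ≈ 0.433013·921.1225 ≈ 398.858

Height = 26.28, Area = 398.9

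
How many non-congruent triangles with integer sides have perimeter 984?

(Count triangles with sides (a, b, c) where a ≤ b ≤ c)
Let a ≤ b ≤ c with a + b + c = 984. The only binding inequality is a + b > c, i.e. 984 − c > c, so c < 984/2; and c ≥ 984/3 since c is the largest side.
So 328 ≤ c ≤ 491. For each c, b runs from ⌈(984 − c)/2⌉ up to c (then a = 984 − b − c satisfies 1 ≤ a ≤ b automatically), giving c − ⌈(984 − c)/2⌉ + 1 choices.
Summing over c: 1 + 2 + 4 + 5 + … + 244 + 245  (164 terms, c = 328, …, 491) = 20172
Check (closed form: nearest integer to p²/48 for even p, (p+3)²/48 for odd p): 984²/48 = 968256/48 ≈ 20172.00 → 20172

20172 triangles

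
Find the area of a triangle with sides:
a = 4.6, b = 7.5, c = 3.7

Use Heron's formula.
s = (4.6 + 7.5 + 3.7)/2 = 15.8/2 = 7.9
s − a = 3.3, s − b = 0.4, s − c = 4.2
s(s−a)(s−b)(s−c) = 7.9·3.3·0.4·4.2 ≈ 43.7976
Area = √43.7976 ≈ 6.61798

Area = 6.618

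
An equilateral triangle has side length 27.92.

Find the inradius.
r = Area/s with s the semi-perimeter.
Area = (√3/4)·27.92² = (√3/4)·779.5264 ≈ 0.433013·779.5264 ≈ 337.545
s = 3·27.92/2 = 41.88
r ≈ 337.545/41.88 ≈ 8.05981
(Equivalently r = side/(2√3) = 27.92/3.4641 ≈ 8.05981.)

r = 8.06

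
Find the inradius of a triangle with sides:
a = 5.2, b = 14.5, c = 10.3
r = Area/s where s is the semi-perimeter.
s = (5.2 + 14.5 + 10.3)/2 = 30/2 = 15
Area = √(s(s−a)(s−b)(s−c)) = √(15·9.8·0.5·4.7) ≈ √345.45 ≈ 18.5863
r ≈ 18.5863/15 ≈ 1.23909

r = 1.239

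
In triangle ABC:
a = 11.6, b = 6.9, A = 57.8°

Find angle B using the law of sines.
a/sin(A) = b/sin(B)  ⇒  sin(B) = b·sin(A)/a = 6.9·sin(57.8°)/11.6
sin(57.8°) ≈ 0.846193
sin(B) ≈ 6.9·0.846193/11.6 ≈ 5.83873/11.6 ≈ 0.503339
B = arcsin(0.503339) ≈ 30.2212°
(Since b ≤ a we need B ≤ A, so the obtuse alternative 180° − 30.2212° ≈ 149.779° is rejected.)

B = 30.22°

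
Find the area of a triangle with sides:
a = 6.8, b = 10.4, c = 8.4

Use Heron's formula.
s = (6.8 + 10.4 + 8.4)/2 = 25.6/2 = 12.8
s − a = 6, s − b = 2.4, s − c = 4.4
s(s−a)(s−b)(s−c) = 12.8·6·2.4·4.4 ≈ 811.008
Area = √811.008 ≈ 28.4782

Area = 28.48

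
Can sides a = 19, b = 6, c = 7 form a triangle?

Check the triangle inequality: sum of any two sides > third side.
a + b vs c: 19 + 6 = 25 > 7  ✓
a + c vs b: 19 + 7 = 26 > 6  ✓
b + c vs a: 6 + 7 = 13 ≤ 19  ✗

No: 6 + 7 = 13 is not > 19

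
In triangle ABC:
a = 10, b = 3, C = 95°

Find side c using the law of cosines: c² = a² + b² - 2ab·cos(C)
c² = 10² + 3² − 2·10·3·cos(95°)
cos(95°) ≈ -0.0871557
c² ≈ 100 + 9 − 60·(-0.0871557) ≈ 109 + 5.22934 ≈ 114.229
c ≈ √114.229 ≈ 10.6878

c = 10.69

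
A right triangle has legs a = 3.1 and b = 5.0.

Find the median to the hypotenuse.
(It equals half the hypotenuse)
Hypotenuse c = √(a² + b²) = √(9.61 + 25) = √34.61 ≈ 5.88303
Median to hypotenuse = c/2 ≈ 5.88303/2 ≈ 2.94151

Median = 2.942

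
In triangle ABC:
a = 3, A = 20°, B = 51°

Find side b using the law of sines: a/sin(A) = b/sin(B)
a/sin(A) = b/sin(B)  ⇒  b = a·sin(B)/sin(A) = 3·sin(51°)/sin(20°)
sin(51°) ≈ 0.777146, sin(20°) ≈ 0.34202
b ≈ 3·0.777146/0.34202 ≈ 2.33144/0.34202 ≈ 6.81667

b = 6.817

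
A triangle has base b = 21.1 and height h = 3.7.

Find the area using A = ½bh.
A = ½·b·h = ½·21.1·3.7 = ½·78.07 = 39.035

Area = 39.035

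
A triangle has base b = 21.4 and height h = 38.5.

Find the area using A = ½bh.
A = ½·b·h = ½·21.4·38.5 = ½·823.9 = 411.95

Area = 411.95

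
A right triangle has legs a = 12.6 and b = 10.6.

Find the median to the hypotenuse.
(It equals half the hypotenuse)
Hypotenuse c = √(a² + b²) = √(158.76 + 112.36) = √271.12 ≈ 16.4657
Median to hypotenuse = c/2 ≈ 16.4657/2 ≈ 8.23286

Median = 8.233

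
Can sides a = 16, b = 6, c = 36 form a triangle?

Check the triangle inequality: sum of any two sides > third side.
a + b vs c: 16 + 6 = 22 ≤ 36  ✗
a + c vs b: 16 + 36 = 52 > 6  ✓
b + c vs a: 6 + 36 = 42 > 16  ✓

No: 16 + 6 = 22 is not > 36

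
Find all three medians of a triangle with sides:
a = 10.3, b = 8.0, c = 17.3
Median formula: m_a = ½√(2b² + 2c² − a²) (and cyclically). a² = 106.09, b² = 64, c² = 299.29.
m_a = ½√(2·64 + 2·299.29 − 106.09) = ½√620.49 ≈ ½·24.9096 ≈ 12.4548
m_b = ½√(2·106.09 + 2·299.29 − 64) = ½√746.76 ≈ ½·27.3269 ≈ 13.6635
m_c = ½√(2·106.09 + 2·64 − 299.29) = ½√40.89 ≈ ½·6.39453 ≈ 3.19726

m_a = 12.45, m_b = 13.66, m_c = 3.197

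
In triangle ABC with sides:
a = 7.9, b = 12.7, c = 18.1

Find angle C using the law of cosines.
c² = a² + b² − 2ab·cos(C)  ⇒  cos(C) = (a² + b² − c²)/(2ab)
cos(C) = (7.9² + 12.7² − 18.1²)/(2·7.9·12.7) = (62.41 + 161.29 − 327.61)/200.66 = -103.91/200.66 ≈ -0.517841
C = arccos(-0.517841) ≈ 121.188°

C = 121.2°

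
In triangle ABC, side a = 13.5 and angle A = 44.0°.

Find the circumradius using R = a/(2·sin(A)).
R = a/(2·sin(A)) = 13.5/(2·sin(44.0°))
sin(44.0°) ≈ 0.694658
R ≈ 13.5/(2·0.694658) = 13.5/1.38932 ≈ 9.71701

R = 9.717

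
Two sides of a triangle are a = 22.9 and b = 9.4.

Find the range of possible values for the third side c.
Triangle inequality: |a − b| < c < a + b
|a − b| = |22.9 − 9.4| = 13.5
a + b = 22.9 + 9.4 = 32.3

13.5 < c < 32.3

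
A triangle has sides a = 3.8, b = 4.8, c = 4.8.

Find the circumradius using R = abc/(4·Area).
First find the area with Heron's formula.
s = (3.8 + 4.8 + 4.8)/2 = 6.7
Area = √(s(s−a)(s−b)(s−c)) = √(6.7·2.9·1.9·1.9) ≈ √70.1423 ≈ 8.3751
abc = 3.8·4.8·4.8 = 87.552
R = abc/(4·Area) ≈ 87.552/(4·8.3751) = 87.552/33.5004 ≈ 2.61346

R = 2.613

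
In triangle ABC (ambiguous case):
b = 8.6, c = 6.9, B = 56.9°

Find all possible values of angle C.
b/sin(B) = c/sin(C)  ⇒  sin(C) = c·sin(B)/b = 6.9·sin(56.9°)/8.6
sin(56.9°) ≈ 0.837719
sin(C) ≈ 6.9·0.837719/8.6 ≈ 5.78026/8.6 ≈ 0.672123
Candidate 1: C₁ = arcsin(0.672123) ≈ 42.2311°  →  A = 180° − 56.9° − 42.2311° ≈ 80.8689° > 0, valid
Candidate 2: C₂ = 180° − C₁ ≈ 137.769°  →  A = 180° − 56.9° − 137.769° ≈ -14.6689° ≤ 0, not a valid triangle

C = 42.23° (one solution)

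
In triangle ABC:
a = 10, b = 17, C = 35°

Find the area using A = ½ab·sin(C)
A = ½·a·b·sin(C) = ½·10·17·sin(35°)
sin(35°) ≈ 0.573576
A ≈ ½·170·0.573576 = 85·0.573576 ≈ 48.754

Area = 48.75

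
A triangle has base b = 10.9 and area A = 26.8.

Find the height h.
A = ½·b·h  ⇒  h = 2A/b = 2·26.8/10.9 = 53.6/10.9 ≈ 4.91743

h = 4.917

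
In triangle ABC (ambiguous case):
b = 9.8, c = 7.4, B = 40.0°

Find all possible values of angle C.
b/sin(B) = c/sin(C)  ⇒  sin(C) = c·sin(B)/b = 7.4·sin(40.0°)/9.8
sin(40.0°) ≈ 0.642788
sin(C) ≈ 7.4·0.642788/9.8 ≈ 4.75663/9.8 ≈ 0.48537
Candidate 1: C₁ = arcsin(0.48537) ≈ 29.0367°  →  A = 180° − 40.0° − 29.0367° ≈ 110.963° > 0, valid
Candidate 2: C₂ = 180° − C₁ ≈ 150.963°  →  A = 180° − 40.0° − 150.963° ≈ -10.9633° ≤ 0, not a valid triangle

C = 29.04° (one solution)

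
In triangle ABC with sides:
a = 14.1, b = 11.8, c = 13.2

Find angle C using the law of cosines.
c² = a² + b² − 2ab·cos(C)  ⇒  cos(C) = (a² + b² − c²)/(2ab)
cos(C) = (14.1² + 11.8² − 13.2²)/(2·14.1·11.8) = (198.81 + 139.24 − 174.24)/332.76 = 163.81/332.76 ≈ 0.492277
C = arccos(0.492277) ≈ 60.5097°

C = 60.51°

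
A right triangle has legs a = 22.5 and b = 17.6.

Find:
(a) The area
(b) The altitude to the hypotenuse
(a) The legs are perpendicular, so Area = ½·a·b = ½·22.5·17.6 = ½·396 = 198
(b) Hypotenuse c = √(a² + b²) = √(506.25 + 309.76) = √816.01 ≈ 28.5659
    Area = ½·c·h_c  ⇒  h_c = 2·Area/c = 396/28.5659 ≈ 13.8627

Area = 198, h_c = 13.86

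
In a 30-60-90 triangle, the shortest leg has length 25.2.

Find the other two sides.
In a 30-60-90 triangle the sides are in ratio 1 : √3 : 2 (short leg : long leg : hypotenuse).
Long leg = 25.2·√3 ≈ 25.2·1.73205 ≈ 43.6477
Hypotenuse = 2·25.2 = 50.4

Long leg = 25.2√3 = 43.65, Hypotenuse = 50.4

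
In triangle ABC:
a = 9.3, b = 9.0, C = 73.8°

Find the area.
Two sides and the included angle (SAS): A = ½·a·b·sin(C) = ½·9.3·9.0·sin(73.8°)
sin(73.8°) ≈ 0.960294
A ≈ ½·83.7·0.960294 = 41.85·0.960294 ≈ 40.1883

Area = 40.19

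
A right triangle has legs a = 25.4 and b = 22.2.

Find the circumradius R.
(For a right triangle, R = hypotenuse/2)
Hypotenuse c = √(a² + b²) = √(645.16 + 492.84) = √1138 ≈ 33.7343
R = c/2 ≈ 33.7343/2 ≈ 16.8671

R = 16.87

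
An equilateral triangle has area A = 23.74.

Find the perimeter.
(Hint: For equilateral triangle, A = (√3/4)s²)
A = (√3/4)s²  ⇒  s² = 4A/√3 = 4·23.74/√3 = 94.96/1.73205 ≈ 54.8252
s ≈ √54.8252 ≈ 7.4044
Perimeter = 3s ≈ 3·7.4044 ≈ 22.2132

Perimeter = 22.21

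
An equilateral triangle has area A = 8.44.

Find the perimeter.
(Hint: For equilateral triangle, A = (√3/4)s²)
A = (√3/4)s²  ⇒  s² = 4A/√3 = 4·8.44/√3 = 33.76/1.73205 ≈ 19.4913
s ≈ √19.4913 ≈ 4.4149
Perimeter = 3s ≈ 3·4.4149 ≈ 13.2447

Perimeter = 13.24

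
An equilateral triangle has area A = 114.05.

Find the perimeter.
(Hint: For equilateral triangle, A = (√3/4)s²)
A = (√3/4)s²  ⇒  s² = 4A/√3 = 4·114.05/√3 = 456.2/1.73205 ≈ 263.387
s ≈ √263.387 ≈ 16.2292
Perimeter = 3s ≈ 3·16.2292 ≈ 48.6876

Perimeter = 48.69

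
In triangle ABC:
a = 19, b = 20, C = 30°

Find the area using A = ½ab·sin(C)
A = ½·a·b·sin(C) = ½·19·20·sin(30°)
sin(30°) ≈ 0.5
A ≈ ½·380·0.5 = 190·0.5 ≈ 95

Area = 95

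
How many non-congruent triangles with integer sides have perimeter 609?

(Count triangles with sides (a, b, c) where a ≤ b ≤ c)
Let a ≤ b ≤ c with a + b + c = 609. The only binding inequality is a + b > c, i.e. 609 − c > c, so c < 609/2; and c ≥ 609/3 since c is the largest side.
So 203 ≤ c ≤ 304. For each c, b runs from ⌈(609 − c)/2⌉ up to c (then a = 609 − b − c satisfies 1 ≤ a ≤ b automatically), giving c − ⌈(609 − c)/2⌉ + 1 choices.
Summing over c: 1 + 2 + 4 + 5 + … + 151 + 152  (102 terms, c = 203, …, 304) = 7803
Check (closed form: nearest integer to p²/48 for even p, (p+3)²/48 for odd p): (609+3)²/48 = 612²/48 = 374544/48 ≈ 7803.00 → 7803

7803 triangles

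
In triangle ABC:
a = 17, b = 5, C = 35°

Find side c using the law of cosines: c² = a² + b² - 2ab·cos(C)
c² = 17² + 5² − 2·17·5·cos(35°)
cos(35°) ≈ 0.819152
c² ≈ 289 + 25 − 170·(0.819152) ≈ 314 − 139.256 ≈ 174.744
c ≈ √174.744 ≈ 13.2191

c = 13.22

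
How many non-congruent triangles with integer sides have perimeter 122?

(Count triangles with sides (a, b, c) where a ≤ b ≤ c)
Let a ≤ b ≤ c with a + b + c = 122. The only binding inequality is a + b > c, i.e. 122 − c > c, so c < 122/2; and c ≥ 122/3 since c is the largest side.
So 41 ≤ c ≤ 60. For each c, b runs from ⌈(122 − c)/2⌉ up to c (then a = 122 − b − c satisfies 1 ≤ a ≤ b automatically), giving c − ⌈(122 − c)/2⌉ + 1 choices.
Summing over c: 1 + 3 + 4 + 6 + … + 28 + 30  (20 terms, c = 41, …, 60) = 310
Check (closed form: nearest integer to p²/48 for even p, (p+3)²/48 for odd p): 122²/48 = 14884/48 ≈ 310.08 → 310

310 triangles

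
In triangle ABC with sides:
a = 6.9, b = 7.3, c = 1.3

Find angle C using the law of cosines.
c² = a² + b² − 2ab·cos(C)  ⇒  cos(C) = (a² + b² − c²)/(2ab)
cos(C) = (6.9² + 7.3² − 1.3²)/(2·6.9·7.3) = (47.61 + 53.29 − 1.69)/100.74 = 99.21/100.74 ≈ 0.984812
C = arccos(0.984812) ≈ 9.99847°

C = 9.998°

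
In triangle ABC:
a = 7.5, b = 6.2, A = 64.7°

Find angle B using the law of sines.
a/sin(A) = b/sin(B)  ⇒  sin(B) = b·sin(A)/a = 6.2·sin(64.7°)/7.5
sin(64.7°) ≈ 0.904083
sin(B) ≈ 6.2·0.904083/7.5 ≈ 5.60531/7.5 ≈ 0.747375
B = arcsin(0.747375) ≈ 48.3635°
(Since b ≤ a we need B ≤ A, so the obtuse alternative 180° − 48.3635° ≈ 131.637° is rejected.)

B = 48.36°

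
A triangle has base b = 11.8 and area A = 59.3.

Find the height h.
A = ½·b·h  ⇒  h = 2A/b = 2·59.3/11.8 = 118.6/11.8 ≈ 10.0508

h = 10.05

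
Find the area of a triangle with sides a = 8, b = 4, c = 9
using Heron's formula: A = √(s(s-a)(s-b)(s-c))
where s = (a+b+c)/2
s = (8 + 4 + 9)/2 = 21/2 = 10.5
s − a = 2.5, s − b = 6.5, s − c = 1.5
s(s−a)(s−b)(s−c) = 10.5·2.5·6.5·1.5 = 255.9375
Area = √255.9375 ≈ 15.998

s = 10.5, Area = 16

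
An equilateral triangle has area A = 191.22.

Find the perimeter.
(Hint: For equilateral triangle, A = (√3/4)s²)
A = (√3/4)s²  ⇒  s² = 4A/√3 = 4·191.22/√3 = 764.88/1.73205 ≈ 441.604
s ≈ √441.604 ≈ 21.0144
Perimeter = 3s ≈ 3·21.0144 ≈ 63.0431

Perimeter = 63.04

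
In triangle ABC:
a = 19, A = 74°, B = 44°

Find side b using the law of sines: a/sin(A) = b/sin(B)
a/sin(A) = b/sin(B)  ⇒  b = a·sin(B)/sin(A) = 19·sin(44°)/sin(74°)
sin(44°) ≈ 0.694658, sin(74°) ≈ 0.961262
b ≈ 19·0.694658/0.961262 ≈ 13.1985/0.961262 ≈ 13.7304

b = 13.73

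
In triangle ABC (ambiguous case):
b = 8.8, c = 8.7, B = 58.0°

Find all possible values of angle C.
b/sin(B) = c/sin(C)  ⇒  sin(C) = c·sin(B)/b = 8.7·sin(58.0°)/8.8
sin(58.0°) ≈ 0.848048
sin(C) ≈ 8.7·0.848048/8.8 ≈ 7.37802/8.8 ≈ 0.838411
Candidate 1: C₁ = arcsin(0.838411) ≈ 56.9727°  →  A = 180° − 58.0° − 56.9727° ≈ 65.0273° > 0, valid
Candidate 2: C₂ = 180° − C₁ ≈ 123.027°  →  A = 180° − 58.0° − 123.027° ≈ -1.0273° ≤ 0, not a valid triangle

C = 56.97° (one solution)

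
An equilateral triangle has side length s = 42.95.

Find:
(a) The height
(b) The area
(a) The height splits the triangle into two 30-60-90 halves: h = s·√3/2 = 42.95·1.73205/2 ≈ 74.3916/2 ≈ 37.1958
(b) Area = (√3/4)·s² = (√3/4)·42.95² = (√3/4)·1844.7025 ≈ 0.433013·1844.7025 ≈ 798.78

Height = 37.2, Area = 798.8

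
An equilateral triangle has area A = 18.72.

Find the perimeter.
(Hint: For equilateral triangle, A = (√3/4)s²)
A = (√3/4)s²  ⇒  s² = 4A/√3 = 4·18.72/√3 = 74.88/1.73205 ≈ 43.232
s ≈ √43.232 ≈ 6.5751
Perimeter = 3s ≈ 3·6.5751 ≈ 19.7253

Perimeter = 19.73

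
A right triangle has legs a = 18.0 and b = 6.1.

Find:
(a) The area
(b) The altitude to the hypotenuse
(a) The legs are perpendicular, so Area = ½·a·b = ½·18.0·6.1 = ½·109.8 = 54.9
(b) Hypotenuse c = √(a² + b²) = √(324 + 37.21) = √361.21 ≈ 19.0055
    Area = ½·c·h_c  ⇒  h_c = 2·Area/c = 109.8/19.0055 ≈ 5.77727

Area = 54.9, h_c = 5.777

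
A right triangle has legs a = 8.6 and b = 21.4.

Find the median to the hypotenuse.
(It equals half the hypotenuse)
Hypotenuse c = √(a² + b²) = √(73.96 + 457.96) = √531.92 ≈ 23.0634
Median to hypotenuse = c/2 ≈ 23.0634/2 ≈ 11.5317

Median = 11.53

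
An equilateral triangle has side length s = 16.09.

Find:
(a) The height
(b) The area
(a) The height splits the triangle into two 30-60-90 halves: h = s·√3/2 = 16.09·1.73205/2 ≈ 27.8687/2 ≈ 13.9343
(b) Area = (√3/4)·s² = (√3/4)·16.09² = (√3/4)·258.8881 ≈ 0.433013·258.8881 ≈ 112.102

Height = 13.93, Area = 112.1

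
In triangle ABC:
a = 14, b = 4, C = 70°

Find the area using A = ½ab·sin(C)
A = ½·a·b·sin(C) = ½·14·4·sin(70°)
sin(70°) ≈ 0.939693
A ≈ ½·56·0.939693 = 28·0.939693 ≈ 26.3114

Area = 26.31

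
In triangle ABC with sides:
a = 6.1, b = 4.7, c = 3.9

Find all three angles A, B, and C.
Law of cosines for each angle (a² = 37.21, b² = 22.09, c² = 15.21):
cos(A) = (b² + c² − a²)/(2bc) = (22.09 + 15.21 − 37.21)/(2·4.7·3.9) = 0.09/36.66 ≈ 0.00245499  ⇒  A ≈ 89.8593°
cos(B) = (a² + c² − b²)/(2ac) = (37.21 + 15.21 − 22.09)/(2·6.1·3.9) = 30.33/47.58 ≈ 0.637453  ⇒  B ≈ 50.3979°
cos(C) = (a² + b² − c²)/(2ab) = (37.21 + 22.09 − 15.21)/(2·6.1·4.7) = 44.09/57.34 ≈ 0.768922  ⇒  C ≈ 39.7428°
Check: A + B + C ≈ 180°

A = 89.86°, B = 50.4°, C = 39.74°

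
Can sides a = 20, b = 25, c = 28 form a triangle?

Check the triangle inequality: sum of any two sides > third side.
a + b vs c: 20 + 25 = 45 > 28  ✓
a + c vs b: 20 + 28 = 48 > 25  ✓
b + c vs a: 25 + 28 = 53 > 20  ✓

Yes, triangle inequality satisfied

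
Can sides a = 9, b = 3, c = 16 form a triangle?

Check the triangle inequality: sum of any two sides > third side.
a + b vs c: 9 + 3 = 12 ≤ 16  ✗
a + c vs b: 9 + 16 = 25 > 3  ✓
b + c vs a: 3 + 16 = 19 > 9  ✓

No: 9 + 3 = 12 is not > 16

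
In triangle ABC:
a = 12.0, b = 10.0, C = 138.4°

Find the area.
Two sides and the included angle (SAS): A = ½·a·b·sin(C) = ½·12.0·10.0·sin(138.4°)
sin(138.4°) ≈ 0.663926
A ≈ ½·120·0.663926 = 60·0.663926 ≈ 39.8356

Area = 39.84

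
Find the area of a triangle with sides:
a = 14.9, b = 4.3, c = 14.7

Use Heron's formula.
s = (14.9 + 4.3 + 14.7)/2 = 33.9/2 = 16.95
s − a = 2.05, s − b = 12.65, s − c = 2.25
s(s−a)(s−b)(s−c) = 16.95·2.05·12.65·2.25 ≈ 989.001
Area = √989.001 ≈ 31.4484

Area = 31.45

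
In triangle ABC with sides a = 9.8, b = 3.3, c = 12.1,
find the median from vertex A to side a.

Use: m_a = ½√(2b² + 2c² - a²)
m_a = ½√(2·3.3² + 2·12.1² − 9.8²) = ½√(2·10.89 + 2·146.41 − 96.04) = ½√(21.78 + 292.82 − 96.04) = ½√218.56
√218.56 ≈ 14.7838, so m_a ≈ 7.39189

m_a = 7.392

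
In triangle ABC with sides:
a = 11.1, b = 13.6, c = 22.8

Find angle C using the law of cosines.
c² = a² + b² − 2ab·cos(C)  ⇒  cos(C) = (a² + b² − c²)/(2ab)
cos(C) = (11.1² + 13.6² − 22.8²)/(2·11.1·13.6) = (123.21 + 184.96 − 519.84)/301.92 = -211.67/301.92 ≈ -0.70108
C = arccos(-0.70108) ≈ 134.514°

C = 134.5°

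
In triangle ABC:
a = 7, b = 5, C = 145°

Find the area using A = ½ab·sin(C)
A = ½·a·b·sin(C) = ½·7·5·sin(145°)
sin(145°) ≈ 0.573576
A ≈ ½·35·0.573576 = 17.5·0.573576 ≈ 10.0376

Area = 10.04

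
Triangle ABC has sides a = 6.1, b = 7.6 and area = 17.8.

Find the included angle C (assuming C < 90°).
Area = ½·a·b·sin(C)  ⇒  sin(C) = 2·Area/(a·b) = 2·17.8/(6.1·7.6) = 35.6/46.36 ≈ 0.767903
C = arcsin(0.767903) ≈ 50.166° (taking the acute solution since C < 90°)

C = 50.17°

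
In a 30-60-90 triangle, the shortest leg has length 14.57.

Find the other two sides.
In a 30-60-90 triangle the sides are in ratio 1 : √3 : 2 (short leg : long leg : hypotenuse).
Long leg = 14.57·√3 ≈ 14.57·1.73205 ≈ 25.236
Hypotenuse = 2·14.57 = 29.14

Long leg = 14.57√3 = 25.24, Hypotenuse = 29.14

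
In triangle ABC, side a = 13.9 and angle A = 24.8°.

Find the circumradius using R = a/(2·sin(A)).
R = a/(2·sin(A)) = 13.9/(2·sin(24.8°))
sin(24.8°) ≈ 0.419452
R ≈ 13.9/(2·0.419452) = 13.9/0.838904 ≈ 16.5692

R = 16.57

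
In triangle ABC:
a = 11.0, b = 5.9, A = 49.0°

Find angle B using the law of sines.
a/sin(A) = b/sin(B)  ⇒  sin(B) = b·sin(A)/a = 5.9·sin(49.0°)/11.0
sin(49.0°) ≈ 0.75471
sin(B) ≈ 5.9·0.75471/11.0 ≈ 4.45279/11.0 ≈ 0.404799
B = arcsin(0.404799) ≈ 23.8785°
(Since b ≤ a we need B ≤ A, so the obtuse alternative 180° − 23.8785° ≈ 156.121° is rejected.)

B = 23.88°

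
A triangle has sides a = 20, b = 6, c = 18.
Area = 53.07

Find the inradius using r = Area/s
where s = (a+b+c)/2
s = (20 + 6 + 18)/2 = 44/2 = 22
r = Area/s = 53.07/22 ≈ 2.41227

r = 2.412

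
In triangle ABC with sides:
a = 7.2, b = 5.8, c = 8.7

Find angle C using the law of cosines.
c² = a² + b² − 2ab·cos(C)  ⇒  cos(C) = (a² + b² − c²)/(2ab)
cos(C) = (7.2² + 5.8² − 8.7²)/(2·7.2·5.8) = (51.84 + 33.64 − 75.69)/83.52 = 9.79/83.52 ≈ 0.117217
C = arccos(0.117217) ≈ 83.2685°

C = 83.27°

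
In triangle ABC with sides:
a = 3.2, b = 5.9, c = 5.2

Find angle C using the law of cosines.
c² = a² + b² − 2ab·cos(C)  ⇒  cos(C) = (a² + b² − c²)/(2ab)
cos(C) = (3.2² + 5.9² − 5.2²)/(2·3.2·5.9) = (10.24 + 34.81 − 27.04)/37.76 = 18.01/37.76 ≈ 0.47696
C = arccos(0.47696) ≈ 61.513°

C = 61.51°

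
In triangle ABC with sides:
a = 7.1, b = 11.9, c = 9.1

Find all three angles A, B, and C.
Law of cosines for each angle (a² = 50.41, b² = 141.61, c² = 82.81):
cos(A) = (b² + c² − a²)/(2bc) = (141.61 + 82.81 − 50.41)/(2·11.9·9.1) = 174.01/216.58 ≈ 0.803444  ⇒  A ≈ 36.5397°
cos(B) = (a² + c² − b²)/(2ac) = (50.41 + 82.81 − 141.61)/(2·7.1·9.1) = -8.39/129.22 ≈ -0.064928  ⇒  B ≈ 93.7227°
cos(C) = (a² + b² − c²)/(2ab) = (50.41 + 141.61 − 82.81)/(2·7.1·11.9) = 109.21/168.98 ≈ 0.64629  ⇒  C ≈ 49.7376°
Check: A + B + C ≈ 180°

A = 36.54°, B = 93.72°, C = 49.74°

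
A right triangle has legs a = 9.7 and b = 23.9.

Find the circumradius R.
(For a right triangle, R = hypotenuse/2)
Hypotenuse c = √(a² + b²) = √(94.09 + 571.21) = √665.3 ≈ 25.7934
R = c/2 ≈ 25.7934/2 ≈ 12.8967

R = 12.9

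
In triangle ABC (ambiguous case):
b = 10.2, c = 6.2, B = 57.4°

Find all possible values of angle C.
b/sin(B) = c/sin(C)  ⇒  sin(C) = c·sin(B)/b = 6.2·sin(57.4°)/10.2
sin(57.4°) ≈ 0.842452
sin(C) ≈ 6.2·0.842452/10.2 ≈ 5.2232/10.2 ≈ 0.512079
Candidate 1: C₁ = arcsin(0.512079) ≈ 30.8024°  →  A = 180° − 57.4° − 30.8024° ≈ 91.7976° > 0, valid
Candidate 2: C₂ = 180° − C₁ ≈ 149.198°  →  A = 180° − 57.4° − 149.198° ≈ -26.5976° ≤ 0, not a valid triangle

C = 30.8° (one solution)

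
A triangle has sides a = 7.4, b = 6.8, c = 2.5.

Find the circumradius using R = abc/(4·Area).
First find the area with Heron's formula.
s = (7.4 + 6.8 + 2.5)/2 = 8.35
Area = √(s(s−a)(s−b)(s−c)) = √(8.35·0.95·1.55·5.85) ≈ √71.9279 ≈ 8.48103
abc = 7.4·6.8·2.5 = 125.8
R = abc/(4·Area) ≈ 125.8/(4·8.48103) = 125.8/33.9241 ≈ 3.70827

R = 3.708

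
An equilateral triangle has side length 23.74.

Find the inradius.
r = Area/s with s the semi-perimeter.
Area = (√3/4)·23.74² = (√3/4)·563.5876 ≈ 0.433013·563.5876 ≈ 244.041
s = 3·23.74/2 = 35.61
r ≈ 244.041/35.61 ≈ 6.85315
(Equivalently r = side/(2√3) = 23.74/3.4641 ≈ 6.85315.)

r = 6.853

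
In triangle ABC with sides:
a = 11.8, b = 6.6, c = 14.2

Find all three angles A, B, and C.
Law of cosines for each angle (a² = 139.24, b² = 43.56, c² = 201.64):
cos(A) = (b² + c² − a²)/(2bc) = (43.56 + 201.64 − 139.24)/(2·6.6·14.2) = 105.96/187.44 ≈ 0.565301  ⇒  A ≈ 55.5768°
cos(B) = (a² + c² − b²)/(2ac) = (139.24 + 201.64 − 43.56)/(2·11.8·14.2) = 297.32/335.12 ≈ 0.887205  ⇒  B ≈ 27.4759°
cos(C) = (a² + b² − c²)/(2ab) = (139.24 + 43.56 − 201.64)/(2·11.8·6.6) = -18.84/155.76 ≈ -0.120955  ⇒  C ≈ 96.9472°
Check: A + B + C ≈ 180°

A = 55.58°, B = 27.48°, C = 96.95°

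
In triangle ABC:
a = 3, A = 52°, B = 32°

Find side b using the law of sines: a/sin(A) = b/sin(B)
a/sin(A) = b/sin(B)  ⇒  b = a·sin(B)/sin(A) = 3·sin(32°)/sin(52°)
sin(32°) ≈ 0.529919, sin(52°) ≈ 0.788011
b ≈ 3·0.529919/0.788011 ≈ 1.58976/0.788011 ≈ 2.01743

b = 2.017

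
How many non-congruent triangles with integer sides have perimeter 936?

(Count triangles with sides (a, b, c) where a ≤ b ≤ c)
Let a ≤ b ≤ c with a + b + c = 936. The only binding inequality is a + b > c, i.e. 936 − c > c, so c < 936/2; and c ≥ 936/3 since c is the largest side.
So 312 ≤ c ≤ 467. For each c, b runs from ⌈(936 − c)/2⌉ up to c (then a = 936 − b − c satisfies 1 ≤ a ≤ b automatically), giving c − ⌈(936 − c)/2⌉ + 1 choices.
Summing over c: 1 + 2 + 4 + 5 + … + 232 + 233  (156 terms, c = 312, …, 467) = 18252
Check (closed form: nearest integer to p²/48 for even p, (p+3)²/48 for odd p): 936²/48 = 876096/48 ≈ 18252.00 → 18252

18252 triangles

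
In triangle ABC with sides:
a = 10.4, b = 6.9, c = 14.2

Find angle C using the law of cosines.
c² = a² + b² − 2ab·cos(C)  ⇒  cos(C) = (a² + b² − c²)/(2ab)
cos(C) = (10.4² + 6.9² − 14.2²)/(2·10.4·6.9) = (108.16 + 47.61 − 201.64)/143.52 = -45.87/143.52 ≈ -0.319607
C = arccos(-0.319607) ≈ 108.639°

C = 108.6°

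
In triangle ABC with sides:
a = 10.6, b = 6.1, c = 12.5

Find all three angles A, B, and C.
Law of cosines for each angle (a² = 112.36, b² = 37.21, c² = 156.25):
cos(A) = (b² + c² − a²)/(2bc) = (37.21 + 156.25 − 112.36)/(2·6.1·12.5) = 81.1/152.5 ≈ 0.531803  ⇒  A ≈ 57.8726°
cos(B) = (a² + c² − b²)/(2ac) = (112.36 + 156.25 − 37.21)/(2·10.6·12.5) = 231.4/265 ≈ 0.873208  ⇒  B ≈ 29.1665°
cos(C) = (a² + b² − c²)/(2ab) = (112.36 + 37.21 − 156.25)/(2·10.6·6.1) = -6.68/129.32 ≈ -0.0516548  ⇒  C ≈ 92.9609°
Check: A + B + C ≈ 180°

A = 57.87°, B = 29.17°, C = 92.96°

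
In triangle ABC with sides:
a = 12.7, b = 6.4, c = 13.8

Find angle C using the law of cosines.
c² = a² + b² − 2ab·cos(C)  ⇒  cos(C) = (a² + b² − c²)/(2ab)
cos(C) = (12.7² + 6.4² − 13.8²)/(2·12.7·6.4) = (161.29 + 40.96 − 190.44)/162.56 = 11.81/162.56 ≈ 0.0726501
C = arccos(0.0726501) ≈ 85.8338°

C = 85.83°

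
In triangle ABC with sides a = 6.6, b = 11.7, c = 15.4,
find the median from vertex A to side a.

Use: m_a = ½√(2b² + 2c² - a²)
m_a = ½√(2·11.7² + 2·15.4² − 6.6²) = ½√(2·136.89 + 2·237.16 − 43.56) = ½√(273.78 + 474.32 − 43.56) = ½√704.54
√704.54 ≈ 26.5432, so m_a ≈ 13.2716

m_a = 13.27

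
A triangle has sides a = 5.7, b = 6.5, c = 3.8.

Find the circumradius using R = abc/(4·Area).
First find the area with Heron's formula.
s = (5.7 + 6.5 + 3.8)/2 = 8
Area = √(s(s−a)(s−b)(s−c)) = √(8·2.3·1.5·4.2) ≈ √115.92 ≈ 10.7666
abc = 5.7·6.5·3.8 = 140.79
R = abc/(4·Area) ≈ 140.79/(4·10.7666) = 140.79/43.0665 ≈ 3.26913

R = 3.269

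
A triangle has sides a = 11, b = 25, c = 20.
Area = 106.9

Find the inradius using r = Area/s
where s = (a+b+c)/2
s = (11 + 25 + 20)/2 = 56/2 = 28
r = Area/s = 106.9/28 ≈ 3.81786

r = 3.818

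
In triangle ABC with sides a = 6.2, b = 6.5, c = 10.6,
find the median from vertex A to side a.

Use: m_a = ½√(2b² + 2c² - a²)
m_a = ½√(2·6.5² + 2·10.6² − 6.2²) = ½√(2·42.25 + 2·112.36 − 38.44) = ½√(84.5 + 224.72 − 38.44) = ½√270.78
√270.78 ≈ 16.4554, so m_a ≈ 8.2277

m_a = 8.228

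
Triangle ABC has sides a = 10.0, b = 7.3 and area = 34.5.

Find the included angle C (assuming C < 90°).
Area = ½·a·b·sin(C)  ⇒  sin(C) = 2·Area/(a·b) = 2·34.5/(10.0·7.3) = 69/73 ≈ 0.945205
C = arcsin(0.945205) ≈ 70.945° (taking the acute solution since C < 90°)

C = 70.94°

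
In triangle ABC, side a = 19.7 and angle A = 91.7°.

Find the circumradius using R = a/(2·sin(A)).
R = a/(2·sin(A)) = 19.7/(2·sin(91.7°))
sin(91.7°) ≈ 0.99956
R ≈ 19.7/(2·0.99956) = 19.7/1.99912 ≈ 9.85434

R = 9.854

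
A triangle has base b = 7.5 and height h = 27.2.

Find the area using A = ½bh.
A = ½·b·h = ½·7.5·27.2 = ½·204 = 102

Area = 102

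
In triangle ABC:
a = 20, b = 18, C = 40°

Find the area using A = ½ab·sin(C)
A = ½·a·b·sin(C) = ½·20·18·sin(40°)
sin(40°) ≈ 0.642788
A ≈ ½·360·0.642788 = 180·0.642788 ≈ 115.702

Area = 115.7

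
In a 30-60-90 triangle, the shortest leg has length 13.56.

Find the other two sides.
In a 30-60-90 triangle the sides are in ratio 1 : √3 : 2 (short leg : long leg : hypotenuse).
Long leg = 13.56·√3 ≈ 13.56·1.73205 ≈ 23.4866
Hypotenuse = 2·13.56 = 27.12

Long leg = 13.56√3 = 23.49, Hypotenuse = 27.12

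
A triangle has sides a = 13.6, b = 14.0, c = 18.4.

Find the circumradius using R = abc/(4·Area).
First find the area with Heron's formula.
s = (13.6 + 14.0 + 18.4)/2 = 23
Area = √(s(s−a)(s−b)(s−c)) = √(23·9.4·9·4.6) ≈ √8950.68 ≈ 94.608
abc = 13.6·14.0·18.4 = 3503.36
R = abc/(4·Area) ≈ 3503.36/(4·94.608) = 3503.36/378.432 ≈ 9.25756

R = 9.258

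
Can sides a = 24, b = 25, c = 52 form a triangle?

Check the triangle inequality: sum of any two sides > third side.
a + b vs c: 24 + 25 = 49 ≤ 52  ✗
a + c vs b: 24 + 52 = 76 > 25  ✓
b + c vs a: 25 + 52 = 77 > 24  ✓

No: 24 + 25 = 49 is not > 52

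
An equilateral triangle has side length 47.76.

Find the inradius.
r = Area/s with s the semi-perimeter.
Area = (√3/4)·47.76² = (√3/4)·2281.0176 ≈ 0.433013·2281.0176 ≈ 987.71
s = 3·47.76/2 = 71.64
r ≈ 987.71/71.64 ≈ 13.7871
(Equivalently r = side/(2√3) = 47.76/3.4641 ≈ 13.7871.)

r = 13.79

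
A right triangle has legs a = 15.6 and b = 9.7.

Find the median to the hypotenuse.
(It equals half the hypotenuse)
Hypotenuse c = √(a² + b²) = √(243.36 + 94.09) = √337.45 ≈ 18.3698
Median to hypotenuse = c/2 ≈ 18.3698/2 ≈ 9.18491

Median = 9.185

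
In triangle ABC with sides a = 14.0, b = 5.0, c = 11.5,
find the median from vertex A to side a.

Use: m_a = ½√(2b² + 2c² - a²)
m_a = ½√(2·5.0² + 2·11.5² − 14.0²) = ½√(2·25 + 2·132.25 − 196) = ½√(50 + 264.5 − 196) = ½√118.5
√118.5 ≈ 10.8858, so m_a ≈ 5.44289

m_a = 5.443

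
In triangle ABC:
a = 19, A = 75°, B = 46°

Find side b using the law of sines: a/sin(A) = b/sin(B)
a/sin(A) = b/sin(B)  ⇒  b = a·sin(B)/sin(A) = 19·sin(46°)/sin(75°)
sin(46°) ≈ 0.71934, sin(75°) ≈ 0.965926
b ≈ 19·0.71934/0.965926 ≈ 13.6675/0.965926 ≈ 14.1496

b = 14.15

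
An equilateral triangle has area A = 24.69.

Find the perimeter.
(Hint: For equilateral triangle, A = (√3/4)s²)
A = (√3/4)s²  ⇒  s² = 4A/√3 = 4·24.69/√3 = 98.76/1.73205 ≈ 57.0191
s ≈ √57.0191 ≈ 7.5511
Perimeter = 3s ≈ 3·7.5511 ≈ 22.6533

Perimeter = 22.65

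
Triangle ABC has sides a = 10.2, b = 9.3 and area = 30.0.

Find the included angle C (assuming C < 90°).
Area = ½·a·b·sin(C)  ⇒  sin(C) = 2·Area/(a·b) = 2·30.0/(10.2·9.3) = 60/94.86 ≈ 0.632511
C = arcsin(0.632511) ≈ 39.2356° (taking the acute solution since C < 90°)

C = 39.24°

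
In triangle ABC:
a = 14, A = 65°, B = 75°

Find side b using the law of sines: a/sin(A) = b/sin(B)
a/sin(A) = b/sin(B)  ⇒  b = a·sin(B)/sin(A) = 14·sin(75°)/sin(65°)
sin(75°) ≈ 0.965926, sin(65°) ≈ 0.906308
b ≈ 14·0.965926/0.906308 ≈ 13.523/0.906308 ≈ 14.9209

b = 14.92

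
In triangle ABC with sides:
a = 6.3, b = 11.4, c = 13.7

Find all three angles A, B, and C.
Law of cosines for each angle (a² = 39.69, b² = 129.96, c² = 187.69):
cos(A) = (b² + c² − a²)/(2bc) = (129.96 + 187.69 − 39.69)/(2·11.4·13.7) = 277.96/312.36 ≈ 0.889871  ⇒  A ≈ 27.143°
cos(B) = (a² + c² − b²)/(2ac) = (39.69 + 187.69 − 129.96)/(2·6.3·13.7) = 97.42/172.62 ≈ 0.564361  ⇒  B ≈ 55.6421°
cos(C) = (a² + b² − c²)/(2ab) = (39.69 + 129.96 − 187.69)/(2·6.3·11.4) = -18.04/143.64 ≈ -0.125592  ⇒  C ≈ 97.2149°
Check: A + B + C ≈ 180°

A = 27.14°, B = 55.64°, C = 97.21°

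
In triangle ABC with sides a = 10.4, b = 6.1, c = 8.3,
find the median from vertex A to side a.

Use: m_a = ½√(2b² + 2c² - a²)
m_a = ½√(2·6.1² + 2·8.3² − 10.4²) = ½√(2·37.21 + 2·68.89 − 108.16) = ½√(74.42 + 137.78 − 108.16) = ½√104.04
√104.04 ≈ 10.2, so m_a ≈ 5.1

m_a = 5.1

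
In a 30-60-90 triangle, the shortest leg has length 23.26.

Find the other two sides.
In a 30-60-90 triangle the sides are in ratio 1 : √3 : 2 (short leg : long leg : hypotenuse).
Long leg = 23.26·√3 ≈ 23.26·1.73205 ≈ 40.2875
Hypotenuse = 2·23.26 = 46.52

Long leg = 23.26√3 = 40.29, Hypotenuse = 46.52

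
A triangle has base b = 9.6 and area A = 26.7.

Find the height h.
A = ½·b·h  ⇒  h = 2A/b = 2·26.7/9.6 = 53.4/9.6 ≈ 5.5625

h = 5.562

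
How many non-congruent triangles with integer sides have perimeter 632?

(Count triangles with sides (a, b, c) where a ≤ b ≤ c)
Let a ≤ b ≤ c with a + b + c = 632. The only binding inequality is a + b > c, i.e. 632 − c > c, so c < 632/2; and c ≥ 632/3 since c is the largest side.
So 211 ≤ c ≤ 315. For each c, b runs from ⌈(632 − c)/2⌉ up to c (then a = 632 − b − c satisfies 1 ≤ a ≤ b automatically), giving c − ⌈(632 − c)/2⌉ + 1 choices.
Summing over c: 1 + 3 + 4 + 6 + … + 156 + 157  (105 terms, c = 211, …, 315) = 8321
Check (closed form: nearest integer to p²/48 for even p, (p+3)²/48 for odd p): 632²/48 = 399424/48 ≈ 8321.33 → 8321

8321 triangles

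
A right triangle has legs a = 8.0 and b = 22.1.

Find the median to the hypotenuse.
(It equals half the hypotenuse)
Hypotenuse c = √(a² + b²) = √(64 + 488.41) = √552.41 ≈ 23.5034
Median to hypotenuse = c/2 ≈ 23.5034/2 ≈ 11.7517

Median = 11.75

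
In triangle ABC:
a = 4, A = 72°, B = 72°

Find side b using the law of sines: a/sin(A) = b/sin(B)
a/sin(A) = b/sin(B)  ⇒  b = a·sin(B)/sin(A) = 4·sin(72°)/sin(72°)
sin(72°) ≈ 0.951057, sin(72°) ≈ 0.951057
b ≈ 4·0.951057/0.951057 ≈ 3.80423/0.951057 ≈ 4

b = 4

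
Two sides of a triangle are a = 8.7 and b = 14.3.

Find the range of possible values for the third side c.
Triangle inequality: |a − b| < c < a + b
|a − b| = |8.7 − 14.3| = 5.6
a + b = 8.7 + 14.3 = 23

5.6 < c < 23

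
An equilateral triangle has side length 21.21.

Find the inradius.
r = Area/s with s the semi-perimeter.
Area = (√3/4)·21.21² = (√3/4)·449.8641 ≈ 0.433013·449.8641 ≈ 194.797
s = 3·21.21/2 = 31.815
r ≈ 194.797/31.815 ≈ 6.1228
(Equivalently r = side/(2√3) = 21.21/3.4641 ≈ 6.1228.)

r = 6.123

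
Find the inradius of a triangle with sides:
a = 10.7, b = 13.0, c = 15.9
r = Area/s where s is the semi-perimeter.
s = (10.7 + 13.0 + 15.9)/2 = 39.6/2 = 19.8
Area = √(s(s−a)(s−b)(s−c)) = √(19.8·9.1·6.8·3.9) ≈ √4778.37 ≈ 69.1258
r ≈ 69.1258/19.8 ≈ 3.4912

r = 3.491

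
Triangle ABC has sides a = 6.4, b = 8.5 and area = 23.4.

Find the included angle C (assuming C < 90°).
Area = ½·a·b·sin(C)  ⇒  sin(C) = 2·Area/(a·b) = 2·23.4/(6.4·8.5) = 46.8/54.4 ≈ 0.860294
C = arcsin(0.860294) ≈ 59.3496° (taking the acute solution since C < 90°)

C = 59.35°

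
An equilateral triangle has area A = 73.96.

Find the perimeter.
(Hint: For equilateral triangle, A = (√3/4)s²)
A = (√3/4)s²  ⇒  s² = 4A/√3 = 4·73.96/√3 = 295.84/1.73205 ≈ 170.803
s ≈ √170.803 ≈ 13.0692
Perimeter = 3s ≈ 3·13.0692 ≈ 39.2075

Perimeter = 39.21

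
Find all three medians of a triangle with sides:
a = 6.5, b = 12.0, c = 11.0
Median formula: m_a = ½√(2b² + 2c² − a²) (and cyclically). a² = 42.25, b² = 144, c² = 121.
m_a = ½√(2·144 + 2·121 − 42.25) = ½√487.75 ≈ ½·22.0851 ≈ 11.0425
m_b = ½√(2·42.25 + 2·121 − 144) = ½√182.5 ≈ ½·13.5093 ≈ 6.75463
m_c = ½√(2·42.25 + 2·144 − 121) = ½√251.5 ≈ ½·15.8588 ≈ 7.92938

m_a = 11.04, m_b = 6.755, m_c = 7.929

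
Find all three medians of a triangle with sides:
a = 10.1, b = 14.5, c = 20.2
Median formula: m_a = ½√(2b² + 2c² − a²) (and cyclically). a² = 102.01, b² = 210.25, c² = 408.04.
m_a = ½√(2·210.25 + 2·408.04 − 102.01) = ½√1134.57 ≈ ½·33.6834 ≈ 16.8417
m_b = ½√(2·102.01 + 2·408.04 − 210.25) = ½√809.85 ≈ ½·28.4579 ≈ 14.2289
m_c = ½√(2·102.01 + 2·210.25 − 408.04) = ½√216.48 ≈ ½·14.7133 ≈ 7.35663

m_a = 16.84, m_b = 14.23, m_c = 7.357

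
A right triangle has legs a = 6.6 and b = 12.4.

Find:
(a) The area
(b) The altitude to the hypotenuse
(a) The legs are perpendicular, so Area = ½·a·b = ½·6.6·12.4 = ½·81.84 = 40.92
(b) Hypotenuse c = √(a² + b²) = √(43.56 + 153.76) = √197.32 ≈ 14.0471
    Area = ½·c·h_c  ⇒  h_c = 2·Area/c = 81.84/14.0471 ≈ 5.82613

Area = 40.92, h_c = 5.826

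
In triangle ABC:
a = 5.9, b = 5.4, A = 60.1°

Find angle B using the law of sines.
a/sin(A) = b/sin(B)  ⇒  sin(B) = b·sin(A)/a = 5.4·sin(60.1°)/5.9
sin(60.1°) ≈ 0.866897
sin(B) ≈ 5.4·0.866897/5.9 ≈ 4.68124/5.9 ≈ 0.793431
B = arcsin(0.793431) ≈ 52.5073°
(Since b ≤ a we need B ≤ A, so the obtuse alternative 180° − 52.5073° ≈ 127.493° is rejected.)

B = 52.51°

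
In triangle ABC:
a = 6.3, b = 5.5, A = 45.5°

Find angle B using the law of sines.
a/sin(A) = b/sin(B)  ⇒  sin(B) = b·sin(A)/a = 5.5·sin(45.5°)/6.3
sin(45.5°) ≈ 0.71325
sin(B) ≈ 5.5·0.71325/6.3 ≈ 3.92288/6.3 ≈ 0.622679
B = arcsin(0.622679) ≈ 38.512°
(Since b ≤ a we need B ≤ A, so the obtuse alternative 180° − 38.512° ≈ 141.488° is rejected.)

B = 38.51°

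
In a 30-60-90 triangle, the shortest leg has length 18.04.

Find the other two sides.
In a 30-60-90 triangle the sides are in ratio 1 : √3 : 2 (short leg : long leg : hypotenuse).
Long leg = 18.04·√3 ≈ 18.04·1.73205 ≈ 31.2462
Hypotenuse = 2·18.04 = 36.08

Long leg = 18.04√3 = 31.25, Hypotenuse = 36.08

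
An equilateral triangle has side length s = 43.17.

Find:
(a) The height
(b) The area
(a) The height splits the triangle into two 30-60-90 halves: h = s·√3/2 = 43.17·1.73205/2 ≈ 74.7726/2 ≈ 37.3863
(b) Area = (√3/4)·s² = (√3/4)·43.17² = (√3/4)·1863.6489 ≈ 0.433013·1863.6489 ≈ 806.984

Height = 37.39, Area = 807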